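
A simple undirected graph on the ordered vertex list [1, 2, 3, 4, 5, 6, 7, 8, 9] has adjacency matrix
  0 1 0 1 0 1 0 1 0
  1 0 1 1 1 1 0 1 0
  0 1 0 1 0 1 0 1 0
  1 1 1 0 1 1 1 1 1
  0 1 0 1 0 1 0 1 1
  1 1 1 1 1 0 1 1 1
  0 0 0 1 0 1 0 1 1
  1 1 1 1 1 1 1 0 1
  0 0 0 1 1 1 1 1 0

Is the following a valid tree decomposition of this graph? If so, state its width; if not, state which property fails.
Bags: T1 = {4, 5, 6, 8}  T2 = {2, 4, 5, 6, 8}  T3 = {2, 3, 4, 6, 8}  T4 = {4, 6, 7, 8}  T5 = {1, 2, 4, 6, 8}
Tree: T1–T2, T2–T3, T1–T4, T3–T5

No — vertex 9 appears in no bag.

A tree decomposition must satisfy three properties: every vertex lies in some bag; for every edge, both endpoints lie together in some bag; and for every vertex, the bags containing it form a connected subtree. Here vertex 9 appears in no bag, so the decomposition is invalid.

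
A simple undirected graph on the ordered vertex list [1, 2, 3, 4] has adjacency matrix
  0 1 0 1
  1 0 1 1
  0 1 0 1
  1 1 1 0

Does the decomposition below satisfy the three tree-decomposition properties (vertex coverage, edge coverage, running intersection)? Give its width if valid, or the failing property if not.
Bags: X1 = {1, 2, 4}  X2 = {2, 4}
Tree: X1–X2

No — vertex 3 appears in no bag.

A tree decomposition must satisfy three properties: every vertex lies in some bag; for every edge, both endpoints lie together in some bag; and for every vertex, the bags containing it form a connected subtree. Here vertex 3 appears in no bag, so the decomposition is invalid.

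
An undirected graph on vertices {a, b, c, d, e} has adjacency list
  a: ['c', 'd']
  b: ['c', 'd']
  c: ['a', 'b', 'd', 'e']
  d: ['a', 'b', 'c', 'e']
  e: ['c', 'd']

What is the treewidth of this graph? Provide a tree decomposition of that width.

Treewidth 2.
One such decomposition:
Bags: B1 = {b, c, d}  B2 = {a, c, d}  B3 = {c, d, e}
Tree: B1–B2, B2–B3

Every bag has size at most 3, so the width is 3 − 1 = 2 and tw(G) ≤ 2. Conversely, {c, d, e} is a clique of size 3, and the vertices of any clique must share a bag in every tree decomposition; so some bag has ≥ 3 vertices and tw(G) ≥ 2. Combining the bounds, tw(G) = 2.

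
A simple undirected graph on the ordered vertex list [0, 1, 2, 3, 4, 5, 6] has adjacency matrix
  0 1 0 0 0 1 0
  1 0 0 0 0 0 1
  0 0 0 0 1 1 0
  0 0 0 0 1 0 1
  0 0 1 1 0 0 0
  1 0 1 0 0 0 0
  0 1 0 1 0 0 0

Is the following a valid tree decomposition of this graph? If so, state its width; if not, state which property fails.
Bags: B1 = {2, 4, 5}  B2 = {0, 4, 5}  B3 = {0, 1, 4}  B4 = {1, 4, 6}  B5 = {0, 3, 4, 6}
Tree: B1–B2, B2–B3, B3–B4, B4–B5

A tree decomposition must satisfy three properties: every vertex lies in some bag; for every edge, both endpoints lie together in some bag; and for every vertex, the bags containing it form a connected subtree. Here bags containing vertex 0 are not connected in the tree, so the decomposition is invalid.

No — bags containing vertex 0 are not connected in the tree.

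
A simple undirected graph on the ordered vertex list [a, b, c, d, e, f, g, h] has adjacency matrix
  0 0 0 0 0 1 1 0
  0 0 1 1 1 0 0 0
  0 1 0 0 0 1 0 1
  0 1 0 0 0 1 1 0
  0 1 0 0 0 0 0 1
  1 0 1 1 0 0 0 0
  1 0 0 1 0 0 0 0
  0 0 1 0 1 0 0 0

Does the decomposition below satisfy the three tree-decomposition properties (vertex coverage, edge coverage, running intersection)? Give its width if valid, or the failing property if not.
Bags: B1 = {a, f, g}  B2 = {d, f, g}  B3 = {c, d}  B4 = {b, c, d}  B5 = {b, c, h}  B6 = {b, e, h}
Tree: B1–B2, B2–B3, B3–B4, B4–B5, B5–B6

No — edge (f,c) lies in no bag.

A tree decomposition must satisfy three properties: every vertex lies in some bag; for every edge, both endpoints lie together in some bag; and for every vertex, the bags containing it form a connected subtree. Here edge (f,c) lies in no bag, so the decomposition is invalid.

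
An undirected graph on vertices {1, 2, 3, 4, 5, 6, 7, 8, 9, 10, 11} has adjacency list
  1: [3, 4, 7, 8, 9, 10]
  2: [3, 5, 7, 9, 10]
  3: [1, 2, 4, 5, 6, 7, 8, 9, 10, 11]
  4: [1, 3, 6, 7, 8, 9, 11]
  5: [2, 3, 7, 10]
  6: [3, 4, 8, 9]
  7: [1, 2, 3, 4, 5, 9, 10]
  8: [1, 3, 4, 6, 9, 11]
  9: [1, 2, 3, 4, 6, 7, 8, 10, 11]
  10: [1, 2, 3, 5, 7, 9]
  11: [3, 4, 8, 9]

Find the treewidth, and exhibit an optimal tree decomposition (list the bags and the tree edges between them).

Every bag has size at most 5, so the width is 5 − 1 = 4 and tw(G) ≤ 4. On the other hand G contains the 5-clique {2, 3, 7, 9, 10}. A clique must lie in a single bag of any decomposition, so no decomposition can have width below 4. Combining the bounds, tw(G) = 4.

Treewidth 4.
One such decomposition:
Bags: B1 = {1, 3, 7, 9, 10}  B2 = {1, 3, 4, 7, 9}  B3 = {2, 3, 7, 9, 10}  B4 = {2, 3, 5, 7, 10}  B5 = {1, 3, 4, 8, 9}  B6 = {3, 4, 8, 9, 11}  B7 = {3, 4, 6, 8, 9}
Tree: B1–B2, B1–B3, B3–B4, B2–B5, B5–B6, B6–B7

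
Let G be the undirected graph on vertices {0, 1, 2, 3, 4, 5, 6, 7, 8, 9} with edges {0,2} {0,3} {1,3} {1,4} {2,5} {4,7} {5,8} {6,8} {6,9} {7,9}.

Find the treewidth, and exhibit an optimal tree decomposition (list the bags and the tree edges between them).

The largest bag has 3 vertices, giving width 2; this decomposition certifies tw(G) ≤ 2. Since 7–9–6–8–5–2–0–3–1–4–7 is a cycle in G, G is not acyclic. Forests are exactly the graphs of treewidth ≤ 1, so tw(G) ≥ 2. The upper and lower bounds meet at 2, so that is the treewidth.

Treewidth 2.
One optimal decomposition is:
Bags: B1 = {6, 7, 9}  B2 = {6, 7, 8}  B3 = {5, 7, 8}  B4 = {2, 5, 7}  B5 = {0, 2, 7}  B6 = {0, 3, 7}  B7 = {1, 3, 7}  B8 = {1, 4, 7}
Tree: B1–B2, B2–B3, B3–B4, B4–B5, B5–B6, B6–B7, B7–B8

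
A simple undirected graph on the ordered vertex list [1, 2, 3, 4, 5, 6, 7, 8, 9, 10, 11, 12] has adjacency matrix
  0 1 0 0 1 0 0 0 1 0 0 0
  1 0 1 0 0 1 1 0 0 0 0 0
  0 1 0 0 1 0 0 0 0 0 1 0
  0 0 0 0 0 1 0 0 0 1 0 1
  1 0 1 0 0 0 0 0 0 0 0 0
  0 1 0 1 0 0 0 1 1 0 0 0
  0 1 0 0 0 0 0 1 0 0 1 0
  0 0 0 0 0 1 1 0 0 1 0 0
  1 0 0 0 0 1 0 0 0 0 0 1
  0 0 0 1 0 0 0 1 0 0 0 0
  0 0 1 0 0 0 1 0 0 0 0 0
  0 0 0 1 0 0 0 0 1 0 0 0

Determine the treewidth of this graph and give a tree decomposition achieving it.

Treewidth 3.
One such decomposition:
Bags: B1 = {4, 9, 10, 12}  B2 = {4, 6, 9, 10}  B3 = {6, 8, 9, 10}  B4 = {1, 6, 8, 9}  B5 = {1, 2, 6, 8}  B6 = {1, 2, 7, 8}  B7 = {1, 2, 5, 7}  B8 = {2, 3, 5, 7}  B9 = {3, 5, 7, 11}
Tree: B1–B2, B2–B3, B3–B4, B4–B5, B5–B6, B6–B7, B7–B8, B8–B9

Every bag has size at most 4, so the width is 4 − 1 = 3 and tw(G) ≤ 3. For the lower bound: the 4 vertex sets {4,10,12}, {9}, {6}, {1,2,7,8} are disjoint, each induces a connected subgraph, and every pair is joined by at least one edge of G. Contracting each set to a single vertex therefore yields K_{4} as a minor, and since treewidth is minor-monotone, tw(G) ≥ tw(K_{4}) = 3. Combining the bounds, tw(G) = 3.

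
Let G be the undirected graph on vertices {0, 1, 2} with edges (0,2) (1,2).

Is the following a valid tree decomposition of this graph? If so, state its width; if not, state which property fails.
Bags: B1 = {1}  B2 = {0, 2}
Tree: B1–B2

A tree decomposition must satisfy three properties: every vertex lies in some bag; for every edge, both endpoints lie together in some bag; and for every vertex, the bags containing it form a connected subtree. Here edge (2,1) lies in no bag, so the decomposition is invalid.

No — edge (2,1) lies in no bag.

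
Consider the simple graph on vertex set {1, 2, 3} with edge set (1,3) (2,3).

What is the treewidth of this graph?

1

A width-1 tree decomposition is:
Bags: B1 = {2, 3}  B2 = {1, 3}
Tree: B1–B2
Every bag has size at most 2, so the width is 2 − 1 = 1 and tw(G) ≤ 1. G has an edge, so its treewidth is at least 1. Combining the bounds, tw(G) = 1.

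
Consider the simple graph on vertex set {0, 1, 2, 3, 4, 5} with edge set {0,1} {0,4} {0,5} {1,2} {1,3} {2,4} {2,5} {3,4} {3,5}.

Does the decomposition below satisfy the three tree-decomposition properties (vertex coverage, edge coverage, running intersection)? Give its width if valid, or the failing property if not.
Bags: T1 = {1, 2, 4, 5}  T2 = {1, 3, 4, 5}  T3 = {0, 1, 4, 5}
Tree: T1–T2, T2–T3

Checking the three conditions: (i) the bags cover all of {0, 1, 2, 3, 4, 5}; (ii) for each edge, some bag contains both endpoints; (iii) the bags containing any fixed vertex form a subtree. All hold, so the decomposition is valid with width 4 − 1 = 3.

Yes; width 3.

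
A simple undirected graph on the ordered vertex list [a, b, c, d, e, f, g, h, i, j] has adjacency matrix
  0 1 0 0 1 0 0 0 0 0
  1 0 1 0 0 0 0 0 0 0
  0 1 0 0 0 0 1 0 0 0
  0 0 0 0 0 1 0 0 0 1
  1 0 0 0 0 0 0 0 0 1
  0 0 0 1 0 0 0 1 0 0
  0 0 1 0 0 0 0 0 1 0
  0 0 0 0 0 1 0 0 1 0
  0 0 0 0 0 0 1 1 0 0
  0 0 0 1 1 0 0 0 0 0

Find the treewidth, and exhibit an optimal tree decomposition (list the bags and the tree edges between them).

Treewidth 2.
Bags: B1 = {f, h, i}  B2 = {f, g, i}  B3 = {c, f, g}  B4 = {b, c, f}  B5 = {a, b, f}  B6 = {a, e, f}  B7 = {e, f, j}  B8 = {d, f, j}
Tree: B1–B2, B2–B3, B3–B4, B4–B5, B5–B6, B6–B7, B7–B8

Each bag holds 3 vertices, so the decomposition has width 2, which upper-bounds the treewidth. Since f–h–i–g–c–b–a–e–j–d–f is a cycle in G, G is not acyclic. Forests are exactly the graphs of treewidth ≤ 1, so tw(G) ≥ 2. Combining the bounds, tw(G) = 2.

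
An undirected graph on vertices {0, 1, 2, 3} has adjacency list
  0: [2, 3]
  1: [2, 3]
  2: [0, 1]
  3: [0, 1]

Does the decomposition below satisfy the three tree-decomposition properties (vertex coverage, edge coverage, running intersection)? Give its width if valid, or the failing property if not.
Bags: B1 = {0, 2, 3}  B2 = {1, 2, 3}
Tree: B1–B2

Yes; width 2.

Every vertex of G appears in some bag (union = {0, 1, 2, 3}); every edge is covered by a bag; and for each vertex v the set of bags containing v is connected in the bag tree. The decomposition is therefore valid. The largest bag has 3 vertices, so the width is 2.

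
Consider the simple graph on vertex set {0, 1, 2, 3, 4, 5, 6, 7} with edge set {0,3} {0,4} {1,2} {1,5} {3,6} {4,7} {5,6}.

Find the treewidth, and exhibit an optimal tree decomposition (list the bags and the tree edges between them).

Treewidth 1.
One optimal decomposition is:
Bags: B1 = {1, 2}  B2 = {1, 5}  B3 = {5, 6}  B4 = {3, 6}  B5 = {0, 3}  B6 = {0, 4}  B7 = {4, 7}
Tree: B1–B2, B2–B3, B3–B4, B4–B5, B5–B6, B6–B7

The largest bag has 2 vertices, giving width 1; this decomposition certifies tw(G) ≤ 1. G has an edge, so its treewidth is at least 1. Hence tw(G) = 1 exactly.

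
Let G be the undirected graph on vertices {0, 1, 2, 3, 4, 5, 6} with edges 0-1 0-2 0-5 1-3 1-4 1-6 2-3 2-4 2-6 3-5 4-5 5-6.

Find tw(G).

A width-3 tree decomposition is:
Bags: B1 = {0, 1, 2, 5}  B2 = {1, 2, 3, 5}  B3 = {1, 2, 5, 6}  B4 = {1, 2, 4, 5}
Tree: B1–B2, B2–B3, B3–B4
The largest bag has 4 vertices, giving width 3; this decomposition certifies tw(G) ≤ 3. For the lower bound: the 4 vertex sets {0,2}, {1,3}, {5}, {6} are disjoint, each induces a connected subgraph, and every pair is joined by at least one edge of G. Contracting each set to a single vertex therefore yields K_{4} as a minor, and since treewidth is minor-monotone, tw(G) ≥ tw(K_{4}) = 3. Combining the bounds, tw(G) = 3.

3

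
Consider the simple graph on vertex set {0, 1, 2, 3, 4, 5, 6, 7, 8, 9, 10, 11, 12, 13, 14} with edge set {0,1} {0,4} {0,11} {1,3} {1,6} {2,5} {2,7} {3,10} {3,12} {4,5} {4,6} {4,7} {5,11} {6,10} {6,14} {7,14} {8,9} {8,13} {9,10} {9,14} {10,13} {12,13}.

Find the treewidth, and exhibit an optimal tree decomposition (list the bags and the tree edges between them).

Treewidth 3.
One such decomposition:
Bags: B1 = {3, 8, 12, 13}  B2 = {3, 8, 10, 13}  B3 = {3, 8, 9, 10}  B4 = {1, 3, 9, 10}  B5 = {1, 6, 9, 10}  B6 = {1, 6, 9, 14}  B7 = {0, 1, 6, 14}  B8 = {0, 4, 6, 14}  B9 = {0, 4, 7, 14}  B10 = {0, 4, 7, 11}  B11 = {4, 5, 7, 11}  B12 = {2, 5, 7, 11}
Tree: B1–B2, B2–B3, B3–B4, B4–B5, B5–B6, B6–B7, B7–B8, B8–B9, B9–B10, B10–B11, B11–B12

The largest bag has 4 vertices, giving width 3; this decomposition certifies tw(G) ≤ 3. For the lower bound: the 4 vertex sets {8,12,13}, {3}, {10}, {1,6,9,14} are disjoint, each induces a connected subgraph, and every pair is joined by at least one edge of G. Contracting each set to a single vertex therefore yields K_{4} as a minor, and since treewidth is minor-monotone, tw(G) ≥ tw(K_{4}) = 3. Hence tw(G) = 3 exactly.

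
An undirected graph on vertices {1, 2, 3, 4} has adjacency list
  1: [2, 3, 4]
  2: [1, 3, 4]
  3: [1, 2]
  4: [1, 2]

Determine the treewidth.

2

A width-2 tree decomposition is:
Bags: B1 = {1, 2, 3}  B2 = {1, 2, 4}
Tree: B1–B2
Every bag has size at most 3, so the width is 3 − 1 = 2 and tw(G) ≤ 2. Conversely, {1, 2, 3} is a clique of size 3, and the vertices of any clique must share a bag in every tree decomposition; so some bag has ≥ 3 vertices and tw(G) ≥ 2. The upper and lower bounds meet at 2, so that is the treewidth.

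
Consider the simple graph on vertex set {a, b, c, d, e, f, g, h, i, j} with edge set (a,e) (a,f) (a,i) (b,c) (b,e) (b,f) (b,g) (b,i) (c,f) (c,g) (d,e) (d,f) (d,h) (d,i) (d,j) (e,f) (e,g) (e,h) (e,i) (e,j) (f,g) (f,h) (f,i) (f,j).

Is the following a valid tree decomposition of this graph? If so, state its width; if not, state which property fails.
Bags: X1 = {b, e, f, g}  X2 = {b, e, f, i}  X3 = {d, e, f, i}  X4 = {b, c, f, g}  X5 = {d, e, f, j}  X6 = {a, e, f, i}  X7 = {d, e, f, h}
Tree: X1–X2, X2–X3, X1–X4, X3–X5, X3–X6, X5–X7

Checking the three conditions: (i) the bags cover all of {a, b, c, d, e, f, g, h, i, j}; (ii) for each edge, some bag contains both endpoints; (iii) the bags containing any fixed vertex form a subtree. All hold, so the decomposition is valid with width 4 − 1 = 3.

Yes; width 3.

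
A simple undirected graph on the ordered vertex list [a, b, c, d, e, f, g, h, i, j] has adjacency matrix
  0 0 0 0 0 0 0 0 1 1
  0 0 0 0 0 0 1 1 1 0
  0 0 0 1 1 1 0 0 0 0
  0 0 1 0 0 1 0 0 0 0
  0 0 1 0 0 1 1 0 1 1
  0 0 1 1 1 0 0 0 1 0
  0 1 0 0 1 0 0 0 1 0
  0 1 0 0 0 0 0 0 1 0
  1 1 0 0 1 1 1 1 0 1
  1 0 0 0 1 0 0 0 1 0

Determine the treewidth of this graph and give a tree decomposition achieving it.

Every bag has size at most 3, so the width is 3 − 1 = 2 and tw(G) ≤ 2. Conversely, {c, d, f} is a clique of size 3, and the vertices of any clique must share a bag in every tree decomposition; so some bag has ≥ 3 vertices and tw(G) ≥ 2. Combining the bounds, tw(G) = 2.

Treewidth 2.
One such decomposition:
Bags: B1 = {e, f, i}  B2 = {c, e, f}  B3 = {e, g, i}  B4 = {b, g, i}  B5 = {e, i, j}  B6 = {a, i, j}  B7 = {b, h, i}  B8 = {c, d, f}
Tree: B1–B2, B1–B3, B3–B4, B1–B5, B5–B6, B4–B7, B2–B8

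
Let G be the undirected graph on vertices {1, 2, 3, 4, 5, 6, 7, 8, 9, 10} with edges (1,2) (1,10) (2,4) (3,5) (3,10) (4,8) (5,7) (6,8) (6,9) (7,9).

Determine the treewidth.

2

A width-2 tree decomposition is:
Bags: B1 = {1, 2, 10}  B2 = {2, 3, 10}  B3 = {2, 3, 5}  B4 = {2, 5, 7}  B5 = {2, 7, 9}  B6 = {2, 6, 9}  B7 = {2, 6, 8}  B8 = {2, 4, 8}
Tree: B1–B2, B2–B3, B3–B4, B4–B5, B5–B6, B6–B7, B7–B8
The largest bag has 3 vertices, giving width 2; this decomposition certifies tw(G) ≤ 2. For the lower bound, G contains the cycle 2–1–10–3–5–7–9–6–8–4–2, so G is not a forest; only forests have treewidth ≤ 1, hence tw(G) ≥ 2. The upper and lower bounds meet at 2, so that is the treewidth.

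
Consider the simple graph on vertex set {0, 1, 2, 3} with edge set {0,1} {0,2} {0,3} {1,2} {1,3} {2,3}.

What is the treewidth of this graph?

A width-3 tree decomposition is:
Bags: B1 = {0, 1, 2, 3}
Tree: (single bag)
With just one bag of size 4, the width is 4 − 1 = 3, so tw(G) ≤ 3. On the other hand G contains the 4-clique {0, 1, 2, 3}. A clique must lie in a single bag of any decomposition, so no decomposition can have width below 3. Hence tw(G) = 3 exactly.

3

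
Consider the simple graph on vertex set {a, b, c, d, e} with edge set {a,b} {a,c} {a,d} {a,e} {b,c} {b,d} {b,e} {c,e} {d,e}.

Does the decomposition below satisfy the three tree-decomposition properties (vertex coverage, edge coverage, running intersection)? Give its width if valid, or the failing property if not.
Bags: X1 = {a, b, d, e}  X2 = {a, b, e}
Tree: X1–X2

A tree decomposition must satisfy three properties: every vertex lies in some bag; for every edge, both endpoints lie together in some bag; and for every vertex, the bags containing it form a connected subtree. Here vertex c appears in no bag, so the decomposition is invalid.

No — vertex c appears in no bag.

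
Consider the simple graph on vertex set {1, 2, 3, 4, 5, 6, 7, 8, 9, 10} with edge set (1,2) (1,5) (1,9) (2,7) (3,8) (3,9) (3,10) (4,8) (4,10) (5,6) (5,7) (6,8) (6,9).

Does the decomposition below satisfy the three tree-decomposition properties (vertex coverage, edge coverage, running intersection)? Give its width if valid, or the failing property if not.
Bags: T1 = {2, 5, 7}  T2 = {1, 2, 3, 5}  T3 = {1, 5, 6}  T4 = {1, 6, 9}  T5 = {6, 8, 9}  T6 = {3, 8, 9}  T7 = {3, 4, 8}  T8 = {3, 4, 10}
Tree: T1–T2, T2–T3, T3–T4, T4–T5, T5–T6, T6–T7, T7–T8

No — bags containing vertex 3 are not connected in the tree.

A tree decomposition must satisfy three properties: every vertex lies in some bag; for every edge, both endpoints lie together in some bag; and for every vertex, the bags containing it form a connected subtree. Here bags containing vertex 3 are not connected in the tree, so the decomposition is invalid.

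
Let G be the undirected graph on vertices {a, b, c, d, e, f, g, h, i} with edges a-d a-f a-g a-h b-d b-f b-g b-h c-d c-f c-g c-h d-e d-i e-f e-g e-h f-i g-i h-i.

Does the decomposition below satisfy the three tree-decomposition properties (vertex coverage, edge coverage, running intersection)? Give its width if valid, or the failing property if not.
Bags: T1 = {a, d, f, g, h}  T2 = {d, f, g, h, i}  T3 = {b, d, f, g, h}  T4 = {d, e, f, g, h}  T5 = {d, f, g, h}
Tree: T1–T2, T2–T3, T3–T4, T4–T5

No — vertex c appears in no bag.

A tree decomposition must satisfy three properties: every vertex lies in some bag; for every edge, both endpoints lie together in some bag; and for every vertex, the bags containing it form a connected subtree. Here vertex c appears in no bag, so the decomposition is invalid.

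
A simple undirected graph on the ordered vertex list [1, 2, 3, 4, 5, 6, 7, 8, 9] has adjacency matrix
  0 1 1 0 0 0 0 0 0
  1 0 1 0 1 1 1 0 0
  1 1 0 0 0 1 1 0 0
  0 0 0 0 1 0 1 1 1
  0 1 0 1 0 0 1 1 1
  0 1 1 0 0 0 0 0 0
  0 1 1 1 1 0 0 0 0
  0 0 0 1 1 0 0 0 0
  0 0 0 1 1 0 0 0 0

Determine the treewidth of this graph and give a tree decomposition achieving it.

Treewidth 2.
Bags: B1 = {4, 5, 7}  B2 = {2, 5, 7}  B3 = {2, 3, 7}  B4 = {4, 5, 9}  B5 = {1, 2, 3}  B6 = {4, 5, 8}  B7 = {2, 3, 6}
Tree: B1–B2, B2–B3, B1–B4, B3–B5, B4–B6, B3–B7

The largest bag has 3 vertices, giving width 2; this decomposition certifies tw(G) ≤ 2. For the lower bound, the 3 vertices {4, 5, 8} are pairwise adjacent, and any tree decomposition puts a clique entirely inside one bag — forcing width ≥ 2. The upper and lower bounds meet at 2, so that is the treewidth.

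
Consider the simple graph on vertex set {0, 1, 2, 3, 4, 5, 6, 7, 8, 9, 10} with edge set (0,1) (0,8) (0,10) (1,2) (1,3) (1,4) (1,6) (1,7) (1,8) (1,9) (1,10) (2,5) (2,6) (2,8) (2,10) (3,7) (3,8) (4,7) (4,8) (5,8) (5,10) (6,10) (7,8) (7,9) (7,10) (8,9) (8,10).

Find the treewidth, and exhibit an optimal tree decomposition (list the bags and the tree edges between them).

Treewidth 3.
One such decomposition:
Bags: B1 = {1, 3, 7, 8}  B2 = {1, 7, 8, 10}  B3 = {1, 7, 8, 9}  B4 = {0, 1, 8, 10}  B5 = {1, 2, 8, 10}  B6 = {1, 2, 6, 10}  B7 = {1, 4, 7, 8}  B8 = {2, 5, 8, 10}
Tree: B1–B2, B2–B3, B2–B4, B2–B5, B5–B6, B1–B7, B5–B8

Every bag has size at most 4, so the width is 4 − 1 = 3 and tw(G) ≤ 3. On the other hand G contains the 4-clique {0, 1, 8, 10}. A clique must lie in a single bag of any decomposition, so no decomposition can have width below 3. Hence tw(G) = 3 exactly.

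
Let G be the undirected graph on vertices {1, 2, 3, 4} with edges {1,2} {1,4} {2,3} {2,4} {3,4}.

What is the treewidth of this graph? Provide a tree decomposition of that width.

The largest bag has 3 vertices, giving width 2; this decomposition certifies tw(G) ≤ 2. For the lower bound, the 3 vertices {1, 2, 4} are pairwise adjacent, and any tree decomposition puts a clique entirely inside one bag — forcing width ≥ 2. Therefore the treewidth is 2.

Treewidth 2.
Bags: B1 = {2, 3, 4}  B2 = {1, 2, 4}
Tree: B1–B2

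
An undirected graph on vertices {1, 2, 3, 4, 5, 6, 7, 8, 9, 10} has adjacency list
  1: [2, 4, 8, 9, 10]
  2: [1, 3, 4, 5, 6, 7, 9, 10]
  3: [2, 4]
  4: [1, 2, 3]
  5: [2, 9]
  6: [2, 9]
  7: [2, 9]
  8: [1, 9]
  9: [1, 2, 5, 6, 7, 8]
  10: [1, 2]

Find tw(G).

A width-2 tree decomposition is:
Bags: B1 = {2, 7, 9}  B2 = {2, 6, 9}  B3 = {1, 2, 9}  B4 = {2, 5, 9}  B5 = {1, 2, 10}  B6 = {1, 2, 4}  B7 = {1, 8, 9}  B8 = {2, 3, 4}
Tree: B1–B2, B1–B3, B2–B4, B3–B5, B5–B6, B3–B7, B6–B8
The largest bag has 3 vertices, giving width 2; this decomposition certifies tw(G) ≤ 2. Conversely, {1, 8, 9} is a clique of size 3, and the vertices of any clique must share a bag in every tree decomposition; so some bag has ≥ 3 vertices and tw(G) ≥ 2. Hence tw(G) = 2 exactly.

2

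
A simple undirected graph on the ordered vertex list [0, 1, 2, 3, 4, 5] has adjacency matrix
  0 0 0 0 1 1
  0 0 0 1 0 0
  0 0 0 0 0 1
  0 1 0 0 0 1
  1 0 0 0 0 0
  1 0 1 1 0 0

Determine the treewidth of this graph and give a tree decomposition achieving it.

The largest bag has 2 vertices, giving width 1; this decomposition certifies tw(G) ≤ 1. G has an edge, so its treewidth is at least 1. Therefore the treewidth is 1.

Treewidth 1.
One optimal decomposition is:
Bags: B1 = {2, 5}  B2 = {0, 5}  B3 = {3, 5}  B4 = {1, 3}  B5 = {0, 4}
Tree: B1–B2, B2–B3, B3–B4, B2–B5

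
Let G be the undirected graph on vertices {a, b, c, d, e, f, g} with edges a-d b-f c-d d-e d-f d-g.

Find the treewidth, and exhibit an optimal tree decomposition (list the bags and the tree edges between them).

Treewidth 1.
One optimal decomposition is:
Bags: B1 = {d, g}  B2 = {d, f}  B3 = {a, d}  B4 = {c, d}  B5 = {b, f}  B6 = {d, e}
Tree: B1–B2, B1–B3, B2–B4, B2–B5, B2–B6

The largest bag has 2 vertices, giving width 1; this decomposition certifies tw(G) ≤ 1. G has an edge, so its treewidth is at least 1. Hence tw(G) = 1 exactly.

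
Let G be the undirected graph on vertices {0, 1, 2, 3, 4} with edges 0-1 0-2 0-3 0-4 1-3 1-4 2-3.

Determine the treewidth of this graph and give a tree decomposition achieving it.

The largest bag has 3 vertices, giving width 2; this decomposition certifies tw(G) ≤ 2. On the other hand G contains the 3-clique {0, 1, 3}. A clique must lie in a single bag of any decomposition, so no decomposition can have width below 2. Combining the bounds, tw(G) = 2.

Treewidth 2.
One such decomposition:
Bags: B1 = {0, 1, 4}  B2 = {0, 1, 3}  B3 = {0, 2, 3}
Tree: B1–B2, B2–B3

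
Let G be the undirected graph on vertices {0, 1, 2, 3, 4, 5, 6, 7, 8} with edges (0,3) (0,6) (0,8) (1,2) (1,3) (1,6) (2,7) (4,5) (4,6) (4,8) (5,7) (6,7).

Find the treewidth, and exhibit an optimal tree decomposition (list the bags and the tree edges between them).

Every bag has size at most 4, so the width is 4 − 1 = 3 and tw(G) ≤ 3. For the lower bound: the 4 vertex sets {2,5,7}, {4}, {6}, {0,1,3,8} are disjoint, each induces a connected subgraph, and every pair is joined by at least one edge of G. Contracting each set to a single vertex therefore yields K_{4} as a minor, and since treewidth is minor-monotone, tw(G) ≥ tw(K_{4}) = 3. Therefore the treewidth is 3.

Treewidth 3.
One optimal decomposition is:
Bags: B1 = {2, 4, 5, 7}  B2 = {2, 4, 6, 7}  B3 = {1, 2, 4, 6}  B4 = {1, 4, 6, 8}  B5 = {0, 1, 6, 8}  B6 = {0, 1, 3, 8}
Tree: B1–B2, B2–B3, B3–B4, B4–B5, B5–B6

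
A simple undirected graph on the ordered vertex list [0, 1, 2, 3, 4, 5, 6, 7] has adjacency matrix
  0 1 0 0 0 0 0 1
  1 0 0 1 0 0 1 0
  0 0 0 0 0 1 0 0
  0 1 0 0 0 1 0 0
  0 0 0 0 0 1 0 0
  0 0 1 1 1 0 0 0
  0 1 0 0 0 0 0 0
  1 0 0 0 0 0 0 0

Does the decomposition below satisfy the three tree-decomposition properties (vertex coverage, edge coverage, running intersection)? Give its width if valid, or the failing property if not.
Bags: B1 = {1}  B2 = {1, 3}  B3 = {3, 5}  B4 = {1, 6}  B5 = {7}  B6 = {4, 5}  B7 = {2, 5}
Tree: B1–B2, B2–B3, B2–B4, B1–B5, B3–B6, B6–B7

No — vertex 0 appears in no bag.

A tree decomposition must satisfy three properties: every vertex lies in some bag; for every edge, both endpoints lie together in some bag; and for every vertex, the bags containing it form a connected subtree. Here vertex 0 appears in no bag, so the decomposition is invalid.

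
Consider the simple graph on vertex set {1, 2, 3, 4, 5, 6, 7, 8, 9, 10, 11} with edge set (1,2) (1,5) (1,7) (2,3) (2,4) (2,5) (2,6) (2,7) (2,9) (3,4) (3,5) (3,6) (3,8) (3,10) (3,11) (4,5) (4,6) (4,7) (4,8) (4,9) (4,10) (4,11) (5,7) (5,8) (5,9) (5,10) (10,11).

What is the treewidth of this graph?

A width-3 tree decomposition is:
Bags: B1 = {2, 4, 5, 7}  B2 = {2, 4, 5, 9}  B3 = {2, 3, 4, 5}  B4 = {2, 3, 4, 6}  B5 = {3, 4, 5, 10}  B6 = {1, 2, 5, 7}  B7 = {3, 4, 5, 8}  B8 = {3, 4, 10, 11}
Tree: B1–B2, B1–B3, B3–B4, B3–B5, B1–B6, B5–B7, B5–B8
Every bag has size at most 4, so the width is 4 − 1 = 3 and tw(G) ≤ 3. For the lower bound, the 4 vertices {1, 2, 5, 7} are pairwise adjacent, and any tree decomposition puts a clique entirely inside one bag — forcing width ≥ 3. Hence tw(G) = 3 exactly.

3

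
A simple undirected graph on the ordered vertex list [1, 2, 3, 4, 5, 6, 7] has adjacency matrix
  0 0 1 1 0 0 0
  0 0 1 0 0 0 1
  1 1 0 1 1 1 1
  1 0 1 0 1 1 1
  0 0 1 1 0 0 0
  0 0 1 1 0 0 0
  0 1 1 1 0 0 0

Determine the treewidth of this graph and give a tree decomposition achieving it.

The largest bag has 3 vertices, giving width 2; this decomposition certifies tw(G) ≤ 2. Conversely, {2, 3, 7} is a clique of size 3, and the vertices of any clique must share a bag in every tree decomposition; so some bag has ≥ 3 vertices and tw(G) ≥ 2. Therefore the treewidth is 2.

Treewidth 2.
Bags: B1 = {1, 3, 4}  B2 = {3, 4, 7}  B3 = {2, 3, 7}  B4 = {3, 4, 5}  B5 = {3, 4, 6}
Tree: B1–B2, B2–B3, B1–B4, B4–B5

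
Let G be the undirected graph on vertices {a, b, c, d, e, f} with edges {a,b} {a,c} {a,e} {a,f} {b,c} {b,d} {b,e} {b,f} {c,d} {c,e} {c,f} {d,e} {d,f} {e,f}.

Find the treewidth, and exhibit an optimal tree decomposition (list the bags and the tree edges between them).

Each bag holds 5 vertices, so the decomposition has width 4, which upper-bounds the treewidth. On the other hand G contains the 5-clique {b, c, d, e, f}. A clique must lie in a single bag of any decomposition, so no decomposition can have width below 4. Therefore the treewidth is 4.

Treewidth 4.
One such decomposition:
Bags: B1 = {a, b, c, e, f}  B2 = {b, c, d, e, f}
Tree: B1–B2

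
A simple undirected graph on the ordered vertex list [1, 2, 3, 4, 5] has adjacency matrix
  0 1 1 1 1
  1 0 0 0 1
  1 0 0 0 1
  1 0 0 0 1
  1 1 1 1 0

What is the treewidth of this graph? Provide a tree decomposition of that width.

Each bag holds 3 vertices, so the decomposition has width 2, which upper-bounds the treewidth. On the other hand G contains the 3-clique {1, 2, 5}. A clique must lie in a single bag of any decomposition, so no decomposition can have width below 2. Combining the bounds, tw(G) = 2.

Treewidth 2.
One such decomposition:
Bags: B1 = {1, 3, 5}  B2 = {1, 2, 5}  B3 = {1, 4, 5}
Tree: B1–B2, B1–B3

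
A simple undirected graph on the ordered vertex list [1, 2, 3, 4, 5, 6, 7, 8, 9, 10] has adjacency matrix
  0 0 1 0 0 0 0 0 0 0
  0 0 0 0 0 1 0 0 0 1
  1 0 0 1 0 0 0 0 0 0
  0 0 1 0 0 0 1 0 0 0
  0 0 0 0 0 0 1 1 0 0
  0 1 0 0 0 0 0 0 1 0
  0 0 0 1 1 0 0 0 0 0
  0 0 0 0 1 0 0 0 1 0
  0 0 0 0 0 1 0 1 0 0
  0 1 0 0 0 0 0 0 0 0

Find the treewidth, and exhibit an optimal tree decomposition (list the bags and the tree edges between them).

Treewidth 1.
One optimal decomposition is:
Bags: B1 = {2, 10}  B2 = {2, 6}  B3 = {6, 9}  B4 = {8, 9}  B5 = {5, 8}  B6 = {5, 7}  B7 = {4, 7}  B8 = {3, 4}  B9 = {1, 3}
Tree: B1–B2, B2–B3, B3–B4, B4–B5, B5–B6, B6–B7, B7–B8, B8–B9

Each bag holds 2 vertices, so the decomposition has width 1, which upper-bounds the treewidth. G has an edge, so its treewidth is at least 1. Hence tw(G) = 1 exactly.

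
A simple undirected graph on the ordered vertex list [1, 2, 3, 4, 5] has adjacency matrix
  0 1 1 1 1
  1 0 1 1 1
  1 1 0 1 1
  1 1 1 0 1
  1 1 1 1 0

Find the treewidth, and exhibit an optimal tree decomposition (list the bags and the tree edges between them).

A single bag containing all 5 vertices is trivially a valid decomposition of width 4. Conversely, {1, 2, 3, 4, 5} is a clique of size 5, and the vertices of any clique must share a bag in every tree decomposition; so some bag has ≥ 5 vertices and tw(G) ≥ 4. Therefore the treewidth is 4.

Treewidth 4.
One optimal decomposition is:
Bags: B1 = {1, 2, 3, 4, 5}
Tree: (single bag)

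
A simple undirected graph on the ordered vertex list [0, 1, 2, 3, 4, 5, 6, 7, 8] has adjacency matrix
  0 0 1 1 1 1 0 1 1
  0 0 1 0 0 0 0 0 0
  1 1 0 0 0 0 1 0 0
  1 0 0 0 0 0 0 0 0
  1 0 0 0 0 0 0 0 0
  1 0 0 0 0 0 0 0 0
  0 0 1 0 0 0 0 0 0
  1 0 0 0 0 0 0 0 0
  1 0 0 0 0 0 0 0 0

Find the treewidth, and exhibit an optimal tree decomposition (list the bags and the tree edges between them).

Treewidth 1.
Bags: B1 = {0, 8}  B2 = {0, 7}  B3 = {0, 5}  B4 = {0, 2}  B5 = {0, 4}  B6 = {1, 2}  B7 = {2, 6}  B8 = {0, 3}
Tree: B1–B2, B1–B3, B1–B4, B3–B5, B4–B6, B6–B7, B4–B8

The largest bag has 2 vertices, giving width 1; this decomposition certifies tw(G) ≤ 1. G has an edge, so its treewidth is at least 1. Combining the bounds, tw(G) = 1.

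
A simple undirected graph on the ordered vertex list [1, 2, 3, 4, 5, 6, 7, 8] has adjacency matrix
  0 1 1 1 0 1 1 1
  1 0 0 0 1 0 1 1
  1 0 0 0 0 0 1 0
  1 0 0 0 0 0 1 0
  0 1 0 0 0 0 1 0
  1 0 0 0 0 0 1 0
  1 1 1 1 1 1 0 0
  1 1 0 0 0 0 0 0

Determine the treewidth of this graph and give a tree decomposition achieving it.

Treewidth 2.
One optimal decomposition is:
Bags: B1 = {1, 4, 7}  B2 = {1, 6, 7}  B3 = {1, 2, 7}  B4 = {1, 3, 7}  B5 = {2, 5, 7}  B6 = {1, 2, 8}
Tree: B1–B2, B2–B3, B3–B4, B3–B5, B3–B6

Every bag has size at most 3, so the width is 3 − 1 = 2 and tw(G) ≤ 2. On the other hand G contains the 3-clique {1, 2, 8}. A clique must lie in a single bag of any decomposition, so no decomposition can have width below 2. The upper and lower bounds meet at 2, so that is the treewidth.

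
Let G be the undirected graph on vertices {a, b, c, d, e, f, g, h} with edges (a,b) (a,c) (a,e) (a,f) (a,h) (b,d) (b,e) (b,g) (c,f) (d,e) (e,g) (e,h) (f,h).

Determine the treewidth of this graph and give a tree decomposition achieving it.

The largest bag has 3 vertices, giving width 2; this decomposition certifies tw(G) ≤ 2. On the other hand G contains the 3-clique {b, d, e}. A clique must lie in a single bag of any decomposition, so no decomposition can have width below 2. Hence tw(G) = 2 exactly.

Treewidth 2.
Bags: B1 = {a, c, f}  B2 = {a, f, h}  B3 = {a, e, h}  B4 = {a, b, e}  B5 = {b, e, g}  B6 = {b, d, e}
Tree: B1–B2, B2–B3, B3–B4, B4–B5, B5–B6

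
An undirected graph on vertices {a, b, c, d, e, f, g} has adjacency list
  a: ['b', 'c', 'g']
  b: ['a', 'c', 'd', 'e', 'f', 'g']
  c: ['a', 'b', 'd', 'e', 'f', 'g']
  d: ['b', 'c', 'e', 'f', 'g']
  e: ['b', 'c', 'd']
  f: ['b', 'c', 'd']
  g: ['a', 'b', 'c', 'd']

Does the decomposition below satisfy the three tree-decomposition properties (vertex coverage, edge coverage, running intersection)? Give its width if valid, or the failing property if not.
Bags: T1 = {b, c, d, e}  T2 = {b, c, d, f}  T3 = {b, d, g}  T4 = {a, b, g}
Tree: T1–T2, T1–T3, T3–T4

No — edge (c,g) lies in no bag.

A tree decomposition must satisfy three properties: every vertex lies in some bag; for every edge, both endpoints lie together in some bag; and for every vertex, the bags containing it form a connected subtree. Here edge (c,g) lies in no bag, so the decomposition is invalid.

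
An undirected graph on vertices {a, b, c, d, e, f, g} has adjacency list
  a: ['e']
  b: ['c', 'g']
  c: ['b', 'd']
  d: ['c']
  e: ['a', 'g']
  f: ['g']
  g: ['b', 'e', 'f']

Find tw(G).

1

A width-1 tree decomposition is:
Bags: B1 = {a, e}  B2 = {e, g}  B3 = {b, g}  B4 = {f, g}  B5 = {b, c}  B6 = {c, d}
Tree: B1–B2, B2–B3, B2–B4, B3–B5, B5–B6
Every bag has size at most 2, so the width is 2 − 1 = 1 and tw(G) ≤ 1. Since G has at least one edge (e.g. a–e), it is not an edgeless graph, so tw(G) ≥ 1. Hence tw(G) = 1 exactly.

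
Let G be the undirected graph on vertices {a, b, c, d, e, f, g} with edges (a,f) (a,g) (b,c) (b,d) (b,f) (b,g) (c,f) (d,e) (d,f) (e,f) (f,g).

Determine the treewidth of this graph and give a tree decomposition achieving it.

The largest bag has 3 vertices, giving width 2; this decomposition certifies tw(G) ≤ 2. On the other hand G contains the 3-clique {d, e, f}. A clique must lie in a single bag of any decomposition, so no decomposition can have width below 2. Hence tw(G) = 2 exactly.

Treewidth 2.
One optimal decomposition is:
Bags: B1 = {b, f, g}  B2 = {a, f, g}  B3 = {b, c, f}  B4 = {b, d, f}  B5 = {d, e, f}
Tree: B1–B2, B1–B3, B3–B4, B4–B5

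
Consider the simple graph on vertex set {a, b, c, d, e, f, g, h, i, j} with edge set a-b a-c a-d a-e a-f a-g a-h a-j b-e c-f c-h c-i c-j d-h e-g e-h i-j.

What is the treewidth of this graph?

2

A width-2 tree decomposition is:
Bags: B1 = {a, e, g}  B2 = {a, e, h}  B3 = {a, d, h}  B4 = {a, b, e}  B5 = {a, c, h}  B6 = {a, c, j}  B7 = {c, i, j}  B8 = {a, c, f}
Tree: B1–B2, B2–B3, B1–B4, B2–B5, B5–B6, B6–B7, B6–B8
The largest bag has 3 vertices, giving width 2; this decomposition certifies tw(G) ≤ 2. Conversely, {a, c, f} is a clique of size 3, and the vertices of any clique must share a bag in every tree decomposition; so some bag has ≥ 3 vertices and tw(G) ≥ 2. Hence tw(G) = 2 exactly.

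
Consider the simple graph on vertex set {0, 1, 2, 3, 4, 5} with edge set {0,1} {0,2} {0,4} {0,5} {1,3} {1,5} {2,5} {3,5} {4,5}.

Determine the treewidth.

A width-2 tree decomposition is:
Bags: B1 = {0, 1, 5}  B2 = {0, 2, 5}  B3 = {1, 3, 5}  B4 = {0, 4, 5}
Tree: B1–B2, B1–B3, B1–B4
The largest bag has 3 vertices, giving width 2; this decomposition certifies tw(G) ≤ 2. For the lower bound, the 3 vertices {0, 1, 5} are pairwise adjacent, and any tree decomposition puts a clique entirely inside one bag — forcing width ≥ 2. Therefore the treewidth is 2.

2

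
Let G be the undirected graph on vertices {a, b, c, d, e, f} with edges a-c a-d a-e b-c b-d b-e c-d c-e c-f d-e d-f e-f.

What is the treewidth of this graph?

3

A width-3 tree decomposition is:
Bags: B1 = {a, c, d, e}  B2 = {b, c, d, e}  B3 = {c, d, e, f}
Tree: B1–B2, B1–B3
Each bag holds 4 vertices, so the decomposition has width 3, which upper-bounds the treewidth. Conversely, {a, c, d, e} is a clique of size 4, and the vertices of any clique must share a bag in every tree decomposition; so some bag has ≥ 4 vertices and tw(G) ≥ 3. The upper and lower bounds meet at 3, so that is the treewidth.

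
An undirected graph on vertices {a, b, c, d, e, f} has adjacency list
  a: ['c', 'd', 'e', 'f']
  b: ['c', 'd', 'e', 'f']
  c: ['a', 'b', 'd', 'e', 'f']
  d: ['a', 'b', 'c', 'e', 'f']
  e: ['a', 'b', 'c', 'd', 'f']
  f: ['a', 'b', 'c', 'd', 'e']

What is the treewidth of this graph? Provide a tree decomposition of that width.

Treewidth 4.
One such decomposition:
Bags: B1 = {a, c, d, e, f}  B2 = {b, c, d, e, f}
Tree: B1–B2

Every bag has size at most 5, so the width is 5 − 1 = 4 and tw(G) ≤ 4. On the other hand G contains the 5-clique {a, c, d, e, f}. A clique must lie in a single bag of any decomposition, so no decomposition can have width below 4. The upper and lower bounds meet at 4, so that is the treewidth.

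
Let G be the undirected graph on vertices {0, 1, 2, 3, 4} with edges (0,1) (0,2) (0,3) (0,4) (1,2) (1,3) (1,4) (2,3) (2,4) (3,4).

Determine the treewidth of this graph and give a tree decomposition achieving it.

Treewidth 4.
One optimal decomposition is:
Bags: B1 = {0, 1, 2, 3, 4}
Tree: (single bag)

A single bag containing all 5 vertices is trivially a valid decomposition of width 4. Conversely, {0, 1, 2, 3, 4} is a clique of size 5, and the vertices of any clique must share a bag in every tree decomposition; so some bag has ≥ 5 vertices and tw(G) ≥ 4. Hence tw(G) = 4 exactly.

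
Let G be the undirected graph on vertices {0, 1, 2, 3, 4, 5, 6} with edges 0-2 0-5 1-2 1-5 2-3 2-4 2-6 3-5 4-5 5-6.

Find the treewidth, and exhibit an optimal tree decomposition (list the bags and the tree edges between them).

Treewidth 2.
Bags: B1 = {0, 2, 5}  B2 = {2, 3, 5}  B3 = {2, 4, 5}  B4 = {2, 5, 6}  B5 = {1, 2, 5}
Tree: B1–B2, B2–B3, B3–B4, B4–B5

Each bag holds 3 vertices, so the decomposition has width 2, which upper-bounds the treewidth. The edges 5–0–2–3–5 form a cycle, so G is not a tree and its treewidth is at least 2. Combining the bounds, tw(G) = 2.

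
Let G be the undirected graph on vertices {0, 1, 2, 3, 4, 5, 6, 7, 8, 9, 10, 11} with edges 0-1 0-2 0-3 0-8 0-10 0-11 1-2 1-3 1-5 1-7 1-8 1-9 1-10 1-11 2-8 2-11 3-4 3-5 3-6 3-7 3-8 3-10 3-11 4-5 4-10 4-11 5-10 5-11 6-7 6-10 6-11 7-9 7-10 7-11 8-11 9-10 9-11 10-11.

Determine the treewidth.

4

A width-4 tree decomposition is:
Bags: B1 = {1, 3, 7, 10, 11}  B2 = {0, 1, 3, 10, 11}  B3 = {1, 3, 5, 10, 11}  B4 = {3, 4, 5, 10, 11}  B5 = {0, 1, 3, 8, 11}  B6 = {0, 1, 2, 8, 11}  B7 = {3, 6, 7, 10, 11}  B8 = {1, 7, 9, 10, 11}
Tree: B1–B2, B1–B3, B3–B4, B2–B5, B5–B6, B1–B7, B1–B8
Every bag has size at most 5, so the width is 5 − 1 = 4 and tw(G) ≤ 4. For the lower bound, the 5 vertices {1, 7, 9, 10, 11} are pairwise adjacent, and any tree decomposition puts a clique entirely inside one bag — forcing width ≥ 4. Therefore the treewidth is 4.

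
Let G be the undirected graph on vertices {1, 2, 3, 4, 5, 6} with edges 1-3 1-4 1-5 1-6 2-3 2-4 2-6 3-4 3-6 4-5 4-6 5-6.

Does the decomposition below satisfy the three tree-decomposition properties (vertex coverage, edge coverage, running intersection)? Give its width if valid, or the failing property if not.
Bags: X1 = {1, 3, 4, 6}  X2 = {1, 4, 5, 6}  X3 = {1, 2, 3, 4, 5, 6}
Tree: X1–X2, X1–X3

No — bags containing vertex 5 are not connected in the tree.

A tree decomposition must satisfy three properties: every vertex lies in some bag; for every edge, both endpoints lie together in some bag; and for every vertex, the bags containing it form a connected subtree. Here bags containing vertex 5 are not connected in the tree, so the decomposition is invalid.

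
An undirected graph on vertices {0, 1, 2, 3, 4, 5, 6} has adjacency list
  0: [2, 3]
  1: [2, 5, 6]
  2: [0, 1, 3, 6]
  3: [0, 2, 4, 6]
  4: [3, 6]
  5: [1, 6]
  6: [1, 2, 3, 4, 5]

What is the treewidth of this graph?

A width-2 tree decomposition is:
Bags: B1 = {1, 2, 6}  B2 = {2, 3, 6}  B3 = {1, 5, 6}  B4 = {3, 4, 6}  B5 = {0, 2, 3}
Tree: B1–B2, B1–B3, B2–B4, B2–B5
Every bag has size at most 3, so the width is 3 − 1 = 2 and tw(G) ≤ 2. On the other hand G contains the 3-clique {0, 2, 3}. A clique must lie in a single bag of any decomposition, so no decomposition can have width below 2. The upper and lower bounds meet at 2, so that is the treewidth.

2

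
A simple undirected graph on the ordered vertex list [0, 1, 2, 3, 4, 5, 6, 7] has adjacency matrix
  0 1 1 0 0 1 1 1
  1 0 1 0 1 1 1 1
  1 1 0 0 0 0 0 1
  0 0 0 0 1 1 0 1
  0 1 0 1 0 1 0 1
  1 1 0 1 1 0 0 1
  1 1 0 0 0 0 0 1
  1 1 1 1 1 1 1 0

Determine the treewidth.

A width-3 tree decomposition is:
Bags: B1 = {0, 1, 5, 7}  B2 = {0, 1, 2, 7}  B3 = {0, 1, 6, 7}  B4 = {1, 4, 5, 7}  B5 = {3, 4, 5, 7}
Tree: B1–B2, B2–B3, B1–B4, B4–B5
The largest bag has 4 vertices, giving width 3; this decomposition certifies tw(G) ≤ 3. Conversely, {0, 1, 2, 7} is a clique of size 4, and the vertices of any clique must share a bag in every tree decomposition; so some bag has ≥ 4 vertices and tw(G) ≥ 3. The upper and lower bounds meet at 3, so that is the treewidth.

3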